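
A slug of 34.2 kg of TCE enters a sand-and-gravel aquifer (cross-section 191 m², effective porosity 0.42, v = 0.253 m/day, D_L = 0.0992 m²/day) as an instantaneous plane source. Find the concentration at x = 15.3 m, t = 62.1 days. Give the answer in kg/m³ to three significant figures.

0.0481 kg/m³

For an instantaneous plane source, C(x,t) = M/(n_e·A·√(4πDt)) · exp(−(x−vt)²/(4Dt)), with n_e·A the pore (flow) area.
Plume center vt = 0.253 × 62.1 = 15.7113 m, so the well at 15.3 m is 0.4113 m upgradient of the peak.
√(4πDt) = 8.798 m, giving peak height M/(n_e·A·√(4πDt)) = 34.2/(0.42 × 191 × 8.798) = 0.04846 kg/m³.
(x−vt)²/(4Dt) = (-0.4113)²/(4 × 0.0992 × 62.1) = 0.006865; exp(−0.006865) = 0.9932.
C = 0.04846 × 0.9932 = 0.0481 kg/m³.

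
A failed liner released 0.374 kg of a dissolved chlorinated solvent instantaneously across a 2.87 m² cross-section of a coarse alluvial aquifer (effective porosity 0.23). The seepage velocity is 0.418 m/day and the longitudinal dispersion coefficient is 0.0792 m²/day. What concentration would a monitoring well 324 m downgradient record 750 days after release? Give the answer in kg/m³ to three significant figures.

0.0130 kg/m³

For an instantaneous plane source, C(x,t) = M/(n_e·A·√(4πDt)) · exp(−(x−vt)²/(4Dt)), with n_e·A the pore (flow) area.
Plume center vt = 0.418 × 750 = 313.5 m, so the well at 324 m is 10.5 m downgradient of the peak.
√(4πDt) = 27.32 m, giving peak height M/(n_e·A·√(4πDt)) = 0.374/(0.23 × 2.87 × 27.32) = 0.02074 kg/m³.
(x−vt)²/(4Dt) = (10.5)²/(4 × 0.0792 × 750) = 0.4640; exp(−0.4640) = 0.6288.
C = 0.02074 × 0.6288 = 0.0130 kg/m³.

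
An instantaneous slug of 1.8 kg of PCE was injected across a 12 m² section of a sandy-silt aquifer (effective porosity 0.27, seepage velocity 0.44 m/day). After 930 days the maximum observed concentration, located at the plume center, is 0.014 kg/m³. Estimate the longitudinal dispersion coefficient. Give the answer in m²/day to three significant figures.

0.135 m²/day

At the plume center C_max = M/(n_e·A·√(4πDt)), so D = M²/(4πt·(n_e·A·C_max)²).
n_e·A·C_max = 0.27 × 12 × 0.014 = 0.04536 kg/m.
D = 1.8²/(4π × 930 × 0.04536²) = 0.135 m²/day.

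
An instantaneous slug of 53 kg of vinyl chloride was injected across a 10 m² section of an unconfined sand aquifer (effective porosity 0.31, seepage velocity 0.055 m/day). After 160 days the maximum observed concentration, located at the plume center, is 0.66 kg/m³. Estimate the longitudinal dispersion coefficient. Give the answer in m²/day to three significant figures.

At the plume center C_max = M/(n_e·A·√(4πDt)), so D = M²/(4πt·(n_e·A·C_max)²).
n_e·A·C_max = 0.31 × 10 × 0.66 = 2.046 kg/m.
D = 53²/(4π × 160 × 2.046²) = 0.334 m²/day.

0.334 m²/day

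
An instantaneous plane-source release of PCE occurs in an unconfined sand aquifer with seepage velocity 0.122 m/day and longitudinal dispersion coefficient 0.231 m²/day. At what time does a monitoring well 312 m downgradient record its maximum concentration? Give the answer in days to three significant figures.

For the 1D instantaneous-source solution, setting ∂C/∂t = 0 at fixed x gives v²t² + 2Dt − x² = 0, so t = (√(D² + v²x²) − D)/v².
√(D² + v²x²) = √(0.231² + 0.122² × 312²) = 38.06; v² = 0.014884.
t = (38.06 − 0.231)/0.014884 = 2540 days (vs. the pure-advection estimate x/v = 2560 d).

2540 days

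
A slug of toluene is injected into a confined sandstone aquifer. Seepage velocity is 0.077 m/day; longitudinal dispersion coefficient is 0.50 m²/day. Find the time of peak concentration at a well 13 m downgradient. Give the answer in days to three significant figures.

104 days

For the 1D instantaneous-source solution, setting ∂C/∂t = 0 at fixed x gives v²t² + 2Dt − x² = 0, so t = (√(D² + v²x²) − D)/v².
√(D² + v²x²) = √(0.50² + 0.077² × 13²) = 1.119; v² = 0.005929.
t = (1.119 − 0.50)/0.005929 = 104 days (vs. the pure-advection estimate x/v = 169 d).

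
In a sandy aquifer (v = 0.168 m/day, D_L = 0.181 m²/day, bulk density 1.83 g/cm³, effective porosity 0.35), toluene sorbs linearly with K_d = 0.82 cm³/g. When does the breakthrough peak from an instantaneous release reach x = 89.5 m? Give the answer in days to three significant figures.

2780 days

Retardation factor R = 1 + ρ_b·K_d/n = 1 + 1.83 × 0.82/0.35 = 5.287.
Sorption retards both mechanisms: v_R = v/R = 0.03178 m/day, D_R = D/R = 0.03423 m²/day.
Peak time from v_R²t² + 2D_R t − x² = 0: t = (√(D_R² + v_R²x²) − D_R)/v_R².
√(D_R² + v_R²x²) = √(0.03423² + 0.03178² × 89.5²) = 2.845; v_R² = 0.001010.
t = (2.845 − 0.03423)/0.001010 = 2780 days.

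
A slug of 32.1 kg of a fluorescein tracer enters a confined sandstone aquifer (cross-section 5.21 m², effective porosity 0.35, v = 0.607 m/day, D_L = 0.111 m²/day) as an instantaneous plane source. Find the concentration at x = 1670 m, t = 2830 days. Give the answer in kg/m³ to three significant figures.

For an instantaneous plane source, C(x,t) = M/(n_e·A·√(4πDt)) · exp(−(x−vt)²/(4Dt)), with n_e·A the pore (flow) area.
Plume center vt = 0.607 × 2830 = 1717.81 m, so the well at 1670 m is 47.81 m upgradient of the peak.
√(4πDt) = 62.83 m, giving peak height M/(n_e·A·√(4πDt)) = 32.1/(0.35 × 5.21 × 62.83) = 0.2802 kg/m³.
(x−vt)²/(4Dt) = (-47.81)²/(4 × 0.111 × 2830) = 1.819; exp(−1.819) = 0.1622.
C = 0.2802 × 0.1622 = 0.0454 kg/m³.

0.0454 kg/m³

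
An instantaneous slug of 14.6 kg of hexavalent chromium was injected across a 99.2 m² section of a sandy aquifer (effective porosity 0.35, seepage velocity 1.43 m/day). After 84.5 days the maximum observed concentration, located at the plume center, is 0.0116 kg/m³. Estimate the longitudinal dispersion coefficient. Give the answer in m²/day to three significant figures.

1.24 m²/day

At the plume center C_max = M/(n_e·A·√(4πDt)), so D = M²/(4πt·(n_e·A·C_max)²).
n_e·A·C_max = 0.35 × 99.2 × 0.0116 = 0.4028 kg/m.
D = 14.6²/(4π × 84.5 × 0.4028²) = 1.24 m²/day.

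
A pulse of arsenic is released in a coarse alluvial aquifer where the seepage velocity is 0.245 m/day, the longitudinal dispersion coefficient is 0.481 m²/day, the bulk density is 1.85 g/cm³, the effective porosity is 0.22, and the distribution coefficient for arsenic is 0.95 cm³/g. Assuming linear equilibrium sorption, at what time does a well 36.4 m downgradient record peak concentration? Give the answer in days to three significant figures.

Retardation factor R = 1 + ρ_b·K_d/n = 1 + 1.85 × 0.95/0.22 = 8.989.
Sorption retards both mechanisms: v_R = v/R = 0.02726 m/day, D_R = D/R = 0.05351 m²/day.
Peak time from v_R²t² + 2D_R t − x² = 0: t = (√(D_R² + v_R²x²) − D_R)/v_R².
√(D_R² + v_R²x²) = √(0.05351² + 0.02726² × 36.4²) = 0.9937; v_R² = 0.0007431.
t = (0.9937 − 0.05351)/0.0007431 = 1270 days.

1270 days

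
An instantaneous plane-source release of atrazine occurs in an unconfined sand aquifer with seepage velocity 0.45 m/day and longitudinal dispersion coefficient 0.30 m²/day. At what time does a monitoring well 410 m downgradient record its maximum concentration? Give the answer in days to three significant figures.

For the 1D instantaneous-source solution, setting ∂C/∂t = 0 at fixed x gives v²t² + 2Dt − x² = 0, so t = (√(D² + v²x²) − D)/v².
√(D² + v²x²) = √(0.30² + 0.45² × 410²) = 184.5; v² = 0.2025.
t = (184.5 − 0.30)/0.2025 = 910 days (vs. the pure-advection estimate x/v = 911 d).

910 days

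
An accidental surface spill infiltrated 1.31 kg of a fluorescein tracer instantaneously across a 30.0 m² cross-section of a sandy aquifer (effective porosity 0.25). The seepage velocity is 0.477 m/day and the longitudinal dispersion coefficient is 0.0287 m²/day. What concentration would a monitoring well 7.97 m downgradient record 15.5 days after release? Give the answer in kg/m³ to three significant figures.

For an instantaneous plane source, C(x,t) = M/(n_e·A·√(4πDt)) · exp(−(x−vt)²/(4Dt)), with n_e·A the pore (flow) area.
Plume center vt = 0.477 × 15.5 = 7.3935 m, so the well at 7.97 m is 0.5765 m downgradient of the peak.
√(4πDt) = 2.364 m, giving peak height M/(n_e·A·√(4πDt)) = 1.31/(0.25 × 30.0 × 2.364) = 0.07389 kg/m³.
(x−vt)²/(4Dt) = (0.5765)²/(4 × 0.0287 × 15.5) = 0.1868; exp(−0.1868) = 0.8296.
C = 0.07389 × 0.8296 = 0.0613 kg/m³.

0.0613 kg/m³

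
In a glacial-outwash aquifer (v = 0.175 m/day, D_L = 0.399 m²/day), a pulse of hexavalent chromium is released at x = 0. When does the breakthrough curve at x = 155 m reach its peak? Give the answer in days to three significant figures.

873 days

For the 1D instantaneous-source solution, setting ∂C/∂t = 0 at fixed x gives v²t² + 2Dt − x² = 0, so t = (√(D² + v²x²) − D)/v².
√(D² + v²x²) = √(0.399² + 0.175² × 155²) = 27.13; v² = 0.030625.
t = (27.13 − 0.399)/0.030625 = 873 days (vs. the pure-advection estimate x/v = 886 d).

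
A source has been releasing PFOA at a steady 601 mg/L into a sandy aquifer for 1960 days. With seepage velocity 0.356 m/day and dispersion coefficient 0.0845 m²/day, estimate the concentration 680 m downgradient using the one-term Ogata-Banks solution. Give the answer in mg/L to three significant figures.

502 mg/L

For a continuous step input, C/C₀ ≈ ½·erfc((x−vt)/(2√(Dt))).
vt = 0.356 × 1960 = 697.76 m and 2√(Dt) = 2√(0.0845 × 1960) = 25.74 m.
Argument (x−vt)/(2√(Dt)) = (680 − 697.76)/25.74 = -0.6900; ½·erfc(-0.6900) = 0.8354.
C = 601 × 0.8354 = 502 mg/L.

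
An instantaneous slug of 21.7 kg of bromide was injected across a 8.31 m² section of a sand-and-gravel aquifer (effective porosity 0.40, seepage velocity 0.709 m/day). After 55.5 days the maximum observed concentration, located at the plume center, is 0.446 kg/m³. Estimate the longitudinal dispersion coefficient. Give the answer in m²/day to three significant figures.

0.307 m²/day

At the plume center C_max = M/(n_e·A·√(4πDt)), so D = M²/(4πt·(n_e·A·C_max)²).
n_e·A·C_max = 0.40 × 8.31 × 0.446 = 1.483 kg/m.
D = 21.7²/(4π × 55.5 × 1.483²) = 0.307 m²/day.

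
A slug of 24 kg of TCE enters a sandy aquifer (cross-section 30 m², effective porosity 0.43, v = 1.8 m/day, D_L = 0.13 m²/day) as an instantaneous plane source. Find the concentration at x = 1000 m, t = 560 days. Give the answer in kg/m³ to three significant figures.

For an instantaneous plane source, C(x,t) = M/(n_e·A·√(4πDt)) · exp(−(x−vt)²/(4Dt)), with n_e·A the pore (flow) area.
Plume center vt = 1.8 × 560 = 1008 m, so the well at 1000 m is 8 m upgradient of the peak.
√(4πDt) = 30.25 m, giving peak height M/(n_e·A·√(4πDt)) = 24/(0.43 × 30 × 30.25) = 0.06150 kg/m³.
(x−vt)²/(4Dt) = (-8)²/(4 × 0.13 × 560) = 0.2198; exp(−0.2198) = 0.8027.
C = 0.06150 × 0.8027 = 0.0494 kg/m³.

0.0494 kg/m³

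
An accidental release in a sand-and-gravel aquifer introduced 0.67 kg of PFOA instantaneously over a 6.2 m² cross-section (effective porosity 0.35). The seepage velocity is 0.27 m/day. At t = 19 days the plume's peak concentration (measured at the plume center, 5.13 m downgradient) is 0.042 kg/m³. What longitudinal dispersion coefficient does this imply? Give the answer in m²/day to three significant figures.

At the plume center C_max = M/(n_e·A·√(4πDt)), so D = M²/(4πt·(n_e·A·C_max)²).
n_e·A·C_max = 0.35 × 6.2 × 0.042 = 0.09114 kg/m.
D = 0.67²/(4π × 19 × 0.09114²) = 0.226 m²/day.

0.226 m²/day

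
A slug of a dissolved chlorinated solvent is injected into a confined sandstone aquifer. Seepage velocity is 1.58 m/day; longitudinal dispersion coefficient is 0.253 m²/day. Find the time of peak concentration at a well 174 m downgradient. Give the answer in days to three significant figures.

110 days

For the 1D instantaneous-source solution, setting ∂C/∂t = 0 at fixed x gives v²t² + 2Dt − x² = 0, so t = (√(D² + v²x²) − D)/v².
√(D² + v²x²) = √(0.253² + 1.58² × 174²) = 274.9; v² = 2.4964.
t = (274.9 − 0.253)/2.4964 = 110 days (vs. the pure-advection estimate x/v = 110 d).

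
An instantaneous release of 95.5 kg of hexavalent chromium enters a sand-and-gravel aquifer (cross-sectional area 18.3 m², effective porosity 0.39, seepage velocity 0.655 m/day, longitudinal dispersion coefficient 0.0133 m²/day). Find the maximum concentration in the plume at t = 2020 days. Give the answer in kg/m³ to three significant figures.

0.728 kg/m³

The peak of an instantaneous 1D plume sits at x = vt; there the Gaussian factor is 1 and C_max = M/(n_e·A·√(4πDt)), where n_e·A is the pore area the mass is dissolved in.
√(4πDt) = √(4π × 0.0133 × 2020) = 18.37 m, so C_max = 95.5/(0.39 × 18.3 × 18.37) = 0.728 kg/m³.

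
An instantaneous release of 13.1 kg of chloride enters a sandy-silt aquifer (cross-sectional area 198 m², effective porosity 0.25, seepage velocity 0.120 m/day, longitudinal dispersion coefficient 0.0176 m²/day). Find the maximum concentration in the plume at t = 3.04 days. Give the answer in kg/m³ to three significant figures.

The peak of an instantaneous 1D plume sits at x = vt; there the Gaussian factor is 1 and C_max = M/(n_e·A·√(4πDt)), where n_e·A is the pore area the mass is dissolved in.
√(4πDt) = √(4π × 0.0176 × 3.04) = 0.8200 m, so C_max = 13.1/(0.25 × 198 × 0.8200) = 0.323 kg/m³.

0.323 kg/m³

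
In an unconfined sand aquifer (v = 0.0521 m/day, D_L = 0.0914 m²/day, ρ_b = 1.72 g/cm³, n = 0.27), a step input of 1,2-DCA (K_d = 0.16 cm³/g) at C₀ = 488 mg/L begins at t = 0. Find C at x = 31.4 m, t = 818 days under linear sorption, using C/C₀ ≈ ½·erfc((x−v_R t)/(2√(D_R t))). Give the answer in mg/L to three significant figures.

Retardation factor R = 1 + ρ_b·K_d/n = 1 + 1.72 × 0.16/0.27 = 2.019.
Sorption retards both mechanisms: v_R = v/R = 0.02580 m/day, D_R = D/R = 0.04527 m²/day.
v_R·t = 0.02580 × 818 = 21.1044 m; 2√(D_R t) = 12.17 m; argument = (31.4 − 21.1044)/12.17 = 0.8460.
C = C₀ × ½·erfc(0.8460) = 488 × 0.1158 = 56.5 mg/L.

56.5 mg/L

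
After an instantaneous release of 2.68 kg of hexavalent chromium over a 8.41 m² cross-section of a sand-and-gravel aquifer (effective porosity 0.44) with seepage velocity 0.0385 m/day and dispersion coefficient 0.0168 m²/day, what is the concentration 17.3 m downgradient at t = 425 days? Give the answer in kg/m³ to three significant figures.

For an instantaneous plane source, C(x,t) = M/(n_e·A·√(4πDt)) · exp(−(x−vt)²/(4Dt)), with n_e·A the pore (flow) area.
Plume center vt = 0.0385 × 425 = 16.3625 m, so the well at 17.3 m is 0.9375 m downgradient of the peak.
√(4πDt) = 9.472 m, giving peak height M/(n_e·A·√(4πDt)) = 2.68/(0.44 × 8.41 × 9.472) = 0.07646 kg/m³.
(x−vt)²/(4Dt) = (0.9375)²/(4 × 0.0168 × 425) = 0.03077; exp(−0.03077) = 0.9697.
C = 0.07646 × 0.9697 = 0.0741 kg/m³.

0.0741 kg/m³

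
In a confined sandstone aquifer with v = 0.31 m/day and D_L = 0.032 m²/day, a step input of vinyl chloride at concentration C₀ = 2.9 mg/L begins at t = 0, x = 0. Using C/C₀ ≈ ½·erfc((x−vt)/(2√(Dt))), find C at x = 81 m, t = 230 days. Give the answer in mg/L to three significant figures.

0.0166 mg/L

For a continuous step input, C/C₀ ≈ ½·erfc((x−vt)/(2√(Dt))).
vt = 0.31 × 230 = 71.3 m and 2√(Dt) = 2√(0.032 × 230) = 5.426 m.
Argument (x−vt)/(2√(Dt)) = (81 − 71.3)/5.426 = 1.788; ½·erfc(1.788) = 0.005726.
C = 2.9 × 0.005726 = 0.0166 mg/L.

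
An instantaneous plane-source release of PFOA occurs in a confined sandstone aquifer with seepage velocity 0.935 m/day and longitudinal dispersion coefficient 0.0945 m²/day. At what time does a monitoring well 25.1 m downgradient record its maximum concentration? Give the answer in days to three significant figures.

26.7 days

For the 1D instantaneous-source solution, setting ∂C/∂t = 0 at fixed x gives v²t² + 2Dt − x² = 0, so t = (√(D² + v²x²) − D)/v².
√(D² + v²x²) = √(0.0945² + 0.935² × 25.1²) = 23.47; v² = 0.874225.
t = (23.47 − 0.0945)/0.874225 = 26.7 days (vs. the pure-advection estimate x/v = 26.8 d).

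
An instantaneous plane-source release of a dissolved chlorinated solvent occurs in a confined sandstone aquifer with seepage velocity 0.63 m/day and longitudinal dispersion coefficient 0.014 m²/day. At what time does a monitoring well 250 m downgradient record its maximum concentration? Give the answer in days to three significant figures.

397 days

For the 1D instantaneous-source solution, setting ∂C/∂t = 0 at fixed x gives v²t² + 2Dt − x² = 0, so t = (√(D² + v²x²) − D)/v².
√(D² + v²x²) = √(0.014² + 0.63² × 250²) = 157.5; v² = 0.3969.
t = (157.5 − 0.014)/0.3969 = 397 days (vs. the pure-advection estimate x/v = 397 d).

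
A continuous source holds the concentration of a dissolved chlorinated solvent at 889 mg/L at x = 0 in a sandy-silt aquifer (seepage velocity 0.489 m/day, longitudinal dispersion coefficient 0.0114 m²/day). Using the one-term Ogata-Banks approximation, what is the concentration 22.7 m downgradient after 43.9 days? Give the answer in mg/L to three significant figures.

For a continuous step input, C/C₀ ≈ ½·erfc((x−vt)/(2√(Dt))).
vt = 0.489 × 43.9 = 21.4671 m and 2√(Dt) = 2√(0.0114 × 43.9) = 1.415 m.
Argument (x−vt)/(2√(Dt)) = (22.7 − 21.4671)/1.415 = 0.8713; ½·erfc(0.8713) = 0.1089.
C = 889 × 0.1089 = 96.8 mg/L.

96.8 mg/L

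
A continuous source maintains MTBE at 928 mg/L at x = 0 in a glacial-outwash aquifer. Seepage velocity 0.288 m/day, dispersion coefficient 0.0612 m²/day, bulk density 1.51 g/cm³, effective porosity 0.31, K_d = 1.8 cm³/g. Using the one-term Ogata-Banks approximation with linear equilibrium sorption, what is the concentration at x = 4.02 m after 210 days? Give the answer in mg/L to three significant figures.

Retardation factor R = 1 + ρ_b·K_d/n = 1 + 1.51 × 1.8/0.31 = 9.768.
Sorption retards both mechanisms: v_R = v/R = 0.02948 m/day, D_R = D/R = 0.006265 m²/day.
v_R·t = 0.02948 × 210 = 6.1908 m; 2√(D_R t) = 2.294 m; argument = (4.02 − 6.1908)/2.294 = -0.9463.
C = C₀ × ½·erfc(-0.9463) = 928 × 0.9096 = 844 mg/L.

844 mg/L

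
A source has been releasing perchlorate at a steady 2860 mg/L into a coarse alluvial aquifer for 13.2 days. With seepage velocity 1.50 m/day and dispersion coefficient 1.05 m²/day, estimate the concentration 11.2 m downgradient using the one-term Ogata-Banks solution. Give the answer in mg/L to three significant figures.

For a continuous step input, C/C₀ ≈ ½·erfc((x−vt)/(2√(Dt))).
vt = 1.50 × 13.2 = 19.8 m and 2√(Dt) = 2√(1.05 × 13.2) = 7.446 m.
Argument (x−vt)/(2√(Dt)) = (11.2 − 19.8)/7.446 = -1.155; ½·erfc(-1.155) = 0.9488.
C = 2860 × 0.9488 = 2710 mg/L.

2710 mg/L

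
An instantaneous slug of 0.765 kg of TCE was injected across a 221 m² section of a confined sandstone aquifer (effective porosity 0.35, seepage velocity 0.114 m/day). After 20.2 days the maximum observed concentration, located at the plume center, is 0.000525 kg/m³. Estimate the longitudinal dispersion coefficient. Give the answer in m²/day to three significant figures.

1.40 m²/day

At the plume center C_max = M/(n_e·A·√(4πDt)), so D = M²/(4πt·(n_e·A·C_max)²).
n_e·A·C_max = 0.35 × 221 × 0.000525 = 0.04061 kg/m.
D = 0.765²/(4π × 20.2 × 0.04061²) = 1.40 m²/day.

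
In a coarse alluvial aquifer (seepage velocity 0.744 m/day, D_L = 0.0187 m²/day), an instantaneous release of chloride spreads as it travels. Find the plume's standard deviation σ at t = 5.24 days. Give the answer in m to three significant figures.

0.443 m

Dispersive spreading gives a Gaussian with σ² = 2Dt; advection only shifts the center.
σ = √(2 × 0.0187 × 5.24) = 0.443 m.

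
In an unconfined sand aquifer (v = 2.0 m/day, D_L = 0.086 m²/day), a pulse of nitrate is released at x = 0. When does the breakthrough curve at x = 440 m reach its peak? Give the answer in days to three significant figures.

220 days

For the 1D instantaneous-source solution, setting ∂C/∂t = 0 at fixed x gives v²t² + 2Dt − x² = 0, so t = (√(D² + v²x²) − D)/v².
√(D² + v²x²) = √(0.086² + 2.0² × 440²) = 880.0; v² = 4.
t = (880.0 − 0.086)/4 = 220 days (vs. the pure-advection estimate x/v = 220 d).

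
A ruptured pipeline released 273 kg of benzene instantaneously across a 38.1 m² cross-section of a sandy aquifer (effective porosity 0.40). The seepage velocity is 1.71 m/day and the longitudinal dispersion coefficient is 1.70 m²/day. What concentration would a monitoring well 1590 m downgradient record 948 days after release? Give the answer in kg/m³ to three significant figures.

0.108 kg/m³

For an instantaneous plane source, C(x,t) = M/(n_e·A·√(4πDt)) · exp(−(x−vt)²/(4Dt)), with n_e·A the pore (flow) area.
Plume center vt = 1.71 × 948 = 1621.08 m, so the well at 1590 m is 31.08 m upgradient of the peak.
√(4πDt) = 142.3 m, giving peak height M/(n_e·A·√(4πDt)) = 273/(0.40 × 38.1 × 142.3) = 0.1259 kg/m³.
(x−vt)²/(4Dt) = (-31.08)²/(4 × 1.70 × 948) = 0.1498; exp(−0.1498) = 0.8609.
C = 0.1259 × 0.8609 = 0.108 kg/m³.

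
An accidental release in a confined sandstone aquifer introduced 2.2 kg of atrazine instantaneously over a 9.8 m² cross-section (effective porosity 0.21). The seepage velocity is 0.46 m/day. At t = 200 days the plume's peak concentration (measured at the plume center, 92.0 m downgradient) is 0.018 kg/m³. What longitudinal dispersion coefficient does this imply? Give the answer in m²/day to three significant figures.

At the plume center C_max = M/(n_e·A·√(4πDt)), so D = M²/(4πt·(n_e·A·C_max)²).
n_e·A·C_max = 0.21 × 9.8 × 0.018 = 0.03704 kg/m.
D = 2.2²/(4π × 200 × 0.03704²) = 1.40 m²/day.

1.40 m²/day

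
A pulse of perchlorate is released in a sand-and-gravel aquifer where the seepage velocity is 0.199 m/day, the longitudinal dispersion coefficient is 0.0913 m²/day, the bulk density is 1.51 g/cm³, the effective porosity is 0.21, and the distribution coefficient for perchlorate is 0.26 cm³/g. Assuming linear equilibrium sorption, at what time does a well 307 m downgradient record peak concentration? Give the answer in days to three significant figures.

Retardation factor R = 1 + ρ_b·K_d/n = 1 + 1.51 × 0.26/0.21 = 2.870.
Sorption retards both mechanisms: v_R = v/R = 0.06934 m/day, D_R = D/R = 0.03181 m²/day.
Peak time from v_R²t² + 2D_R t − x² = 0: t = (√(D_R² + v_R²x²) − D_R)/v_R².
√(D_R² + v_R²x²) = √(0.03181² + 0.06934² × 307²) = 21.29; v_R² = 0.004808.
t = (21.29 − 0.03181)/0.004808 = 4420 days.

4420 days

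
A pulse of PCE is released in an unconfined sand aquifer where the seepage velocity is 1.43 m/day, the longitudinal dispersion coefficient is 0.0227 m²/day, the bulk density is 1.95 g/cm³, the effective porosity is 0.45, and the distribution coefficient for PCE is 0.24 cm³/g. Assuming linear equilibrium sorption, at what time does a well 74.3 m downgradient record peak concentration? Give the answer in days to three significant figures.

Retardation factor R = 1 + ρ_b·K_d/n = 1 + 1.95 × 0.24/0.45 = 2.040.
Sorption retards both mechanisms: v_R = v/R = 0.7010 m/day, D_R = D/R = 0.01113 m²/day.
Peak time from v_R²t² + 2D_R t − x² = 0: t = (√(D_R² + v_R²x²) − D_R)/v_R².
√(D_R² + v_R²x²) = √(0.01113² + 0.7010² × 74.3²) = 52.08; v_R² = 0.4914.
t = (52.08 − 0.01113)/0.4914 = 106 days.

106 days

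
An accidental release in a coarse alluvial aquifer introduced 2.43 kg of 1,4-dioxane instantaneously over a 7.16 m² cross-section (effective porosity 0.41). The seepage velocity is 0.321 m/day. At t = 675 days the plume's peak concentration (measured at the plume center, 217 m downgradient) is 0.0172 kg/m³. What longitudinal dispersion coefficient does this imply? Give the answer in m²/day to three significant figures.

At the plume center C_max = M/(n_e·A·√(4πDt)), so D = M²/(4πt·(n_e·A·C_max)²).
n_e·A·C_max = 0.41 × 7.16 × 0.0172 = 0.05049 kg/m.
D = 2.43²/(4π × 675 × 0.05049²) = 0.273 m²/day.

0.273 m²/day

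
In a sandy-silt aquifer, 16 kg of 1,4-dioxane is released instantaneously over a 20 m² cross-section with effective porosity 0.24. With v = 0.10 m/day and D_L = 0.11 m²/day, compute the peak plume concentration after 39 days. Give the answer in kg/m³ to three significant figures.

The peak of an instantaneous 1D plume sits at x = vt; there the Gaussian factor is 1 and C_max = M/(n_e·A·√(4πDt)), where n_e·A is the pore area the mass is dissolved in.
√(4πDt) = √(4π × 0.11 × 39) = 7.342 m, so C_max = 16/(0.24 × 20 × 7.342) = 0.454 kg/m³.

0.454 kg/m³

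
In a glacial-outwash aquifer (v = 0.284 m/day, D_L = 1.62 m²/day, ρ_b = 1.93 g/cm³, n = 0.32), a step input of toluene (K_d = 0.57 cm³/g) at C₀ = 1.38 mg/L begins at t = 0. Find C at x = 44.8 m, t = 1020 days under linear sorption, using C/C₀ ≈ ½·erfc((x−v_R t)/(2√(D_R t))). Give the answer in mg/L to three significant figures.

Retardation factor R = 1 + ρ_b·K_d/n = 1 + 1.93 × 0.57/0.32 = 4.438.
Sorption retards both mechanisms: v_R = v/R = 0.06399 m/day, D_R = D/R = 0.3650 m²/day.
v_R·t = 0.06399 × 1020 = 65.2698 m; 2√(D_R t) = 38.59 m; argument = (44.8 − 65.2698)/38.59 = -0.5304.
C = C₀ × ½·erfc(-0.5304) = 1.38 × 0.7734 = 1.07 mg/L.

1.07 mg/L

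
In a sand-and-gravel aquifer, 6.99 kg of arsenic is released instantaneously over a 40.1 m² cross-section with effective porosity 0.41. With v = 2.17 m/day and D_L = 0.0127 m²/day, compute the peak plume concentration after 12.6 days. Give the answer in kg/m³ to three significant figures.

The peak of an instantaneous 1D plume sits at x = vt; there the Gaussian factor is 1 and C_max = M/(n_e·A·√(4πDt)), where n_e·A is the pore area the mass is dissolved in.
√(4πDt) = √(4π × 0.0127 × 12.6) = 1.418 m, so C_max = 6.99/(0.41 × 40.1 × 1.418) = 0.300 kg/m³.

0.300 kg/m³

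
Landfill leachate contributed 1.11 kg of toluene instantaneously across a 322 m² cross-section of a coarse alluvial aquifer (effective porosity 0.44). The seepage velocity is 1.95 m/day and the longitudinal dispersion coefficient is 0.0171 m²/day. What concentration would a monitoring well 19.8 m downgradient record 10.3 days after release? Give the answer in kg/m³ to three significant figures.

For an instantaneous plane source, C(x,t) = M/(n_e·A·√(4πDt)) · exp(−(x−vt)²/(4Dt)), with n_e·A the pore (flow) area.
Plume center vt = 1.95 × 10.3 = 20.085 m, so the well at 19.8 m is 0.285 m upgradient of the peak.
√(4πDt) = 1.488 m, giving peak height M/(n_e·A·√(4πDt)) = 1.11/(0.44 × 322 × 1.488) = 0.005265 kg/m³.
(x−vt)²/(4Dt) = (-0.285)²/(4 × 0.0171 × 10.3) = 0.1153; exp(−0.1153) = 0.8911.
C = 0.005265 × 0.8911 = 0.00469 kg/m³.

0.00469 kg/m³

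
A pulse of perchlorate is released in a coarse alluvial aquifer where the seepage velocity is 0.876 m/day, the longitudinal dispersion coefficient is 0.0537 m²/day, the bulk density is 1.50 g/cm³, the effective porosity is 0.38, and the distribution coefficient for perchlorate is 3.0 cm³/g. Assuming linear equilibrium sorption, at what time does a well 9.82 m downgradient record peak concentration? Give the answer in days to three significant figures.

143 days

Retardation factor R = 1 + ρ_b·K_d/n = 1 + 1.50 × 3.0/0.38 = 12.84.
Sorption retards both mechanisms: v_R = v/R = 0.06822 m/day, D_R = D/R = 0.004182 m²/day.
Peak time from v_R²t² + 2D_R t − x² = 0: t = (√(D_R² + v_R²x²) − D_R)/v_R².
√(D_R² + v_R²x²) = √(0.004182² + 0.06822² × 9.82²) = 0.6699; v_R² = 0.004654.
t = (0.6699 − 0.004182)/0.004654 = 143 days.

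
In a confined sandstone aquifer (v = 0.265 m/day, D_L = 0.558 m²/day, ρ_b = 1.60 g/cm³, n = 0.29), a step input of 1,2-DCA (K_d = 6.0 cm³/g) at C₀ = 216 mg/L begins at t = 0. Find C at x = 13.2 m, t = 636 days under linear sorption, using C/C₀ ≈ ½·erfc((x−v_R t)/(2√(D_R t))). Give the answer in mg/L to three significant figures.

7.59 mg/L

Retardation factor R = 1 + ρ_b·K_d/n = 1 + 1.60 × 6.0/0.29 = 34.10.
Sorption retards both mechanisms: v_R = v/R = 0.007771 m/day, D_R = D/R = 0.01636 m²/day.
v_R·t = 0.007771 × 636 = 4.942356 m; 2√(D_R t) = 6.451 m; argument = (13.2 − 4.942356)/6.451 = 1.280.
C = C₀ × ½·erfc(1.280) = 216 × 0.03513 = 7.59 mg/L.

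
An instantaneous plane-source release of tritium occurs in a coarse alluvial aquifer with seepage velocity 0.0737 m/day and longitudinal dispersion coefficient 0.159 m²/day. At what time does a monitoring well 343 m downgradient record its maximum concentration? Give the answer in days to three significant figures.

For the 1D instantaneous-source solution, setting ∂C/∂t = 0 at fixed x gives v²t² + 2Dt − x² = 0, so t = (√(D² + v²x²) − D)/v².
√(D² + v²x²) = √(0.159² + 0.0737² × 343²) = 25.28; v² = 0.00543169.
t = (25.28 − 0.159)/0.00543169 = 4620 days (vs. the pure-advection estimate x/v = 4650 d).

4620 days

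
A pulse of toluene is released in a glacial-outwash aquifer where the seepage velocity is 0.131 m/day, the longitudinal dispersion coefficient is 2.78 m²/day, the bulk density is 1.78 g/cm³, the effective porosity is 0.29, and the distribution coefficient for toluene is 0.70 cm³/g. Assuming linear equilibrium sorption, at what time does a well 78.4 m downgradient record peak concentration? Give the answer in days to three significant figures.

Retardation factor R = 1 + ρ_b·K_d/n = 1 + 1.78 × 0.70/0.29 = 5.297.
Sorption retards both mechanisms: v_R = v/R = 0.02473 m/day, D_R = D/R = 0.5248 m²/day.
Peak time from v_R²t² + 2D_R t − x² = 0: t = (√(D_R² + v_R²x²) − D_R)/v_R².
√(D_R² + v_R²x²) = √(0.5248² + 0.02473² × 78.4²) = 2.009; v_R² = 0.0006116.
t = (2.009 − 0.5248)/0.0006116 = 2430 days.

2430 days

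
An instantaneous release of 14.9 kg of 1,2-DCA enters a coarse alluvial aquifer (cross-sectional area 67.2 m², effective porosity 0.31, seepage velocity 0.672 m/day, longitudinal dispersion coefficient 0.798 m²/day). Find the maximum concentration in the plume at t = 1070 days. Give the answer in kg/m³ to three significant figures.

0.00690 kg/m³

The peak of an instantaneous 1D plume sits at x = vt; there the Gaussian factor is 1 and C_max = M/(n_e·A·√(4πDt)), where n_e·A is the pore area the mass is dissolved in.
√(4πDt) = √(4π × 0.798 × 1070) = 103.6 m, so C_max = 14.9/(0.31 × 67.2 × 103.6) = 0.00690 kg/m³.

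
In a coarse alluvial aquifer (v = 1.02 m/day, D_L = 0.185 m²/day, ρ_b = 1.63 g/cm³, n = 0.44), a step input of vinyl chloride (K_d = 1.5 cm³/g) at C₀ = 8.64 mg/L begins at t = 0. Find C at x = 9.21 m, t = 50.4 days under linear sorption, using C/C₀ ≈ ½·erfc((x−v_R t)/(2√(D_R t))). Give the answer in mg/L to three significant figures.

Retardation factor R = 1 + ρ_b·K_d/n = 1 + 1.63 × 1.5/0.44 = 6.557.
Sorption retards both mechanisms: v_R = v/R = 0.1556 m/day, D_R = D/R = 0.02821 m²/day.
v_R·t = 0.1556 × 50.4 = 7.84224 m; 2√(D_R t) = 2.385 m; argument = (9.21 − 7.84224)/2.385 = 0.5735.
C = C₀ × ½·erfc(0.5735) = 8.64 × 0.2087 = 1.80 mg/L.

1.80 mg/L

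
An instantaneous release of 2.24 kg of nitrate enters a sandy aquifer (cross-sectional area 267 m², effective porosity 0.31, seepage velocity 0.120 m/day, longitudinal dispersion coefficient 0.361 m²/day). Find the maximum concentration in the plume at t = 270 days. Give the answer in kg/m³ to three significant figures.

0.000773 kg/m³

The peak of an instantaneous 1D plume sits at x = vt; there the Gaussian factor is 1 and C_max = M/(n_e·A·√(4πDt)), where n_e·A is the pore area the mass is dissolved in.
√(4πDt) = √(4π × 0.361 × 270) = 35.00 m, so C_max = 2.24/(0.31 × 267 × 35.00) = 0.000773 kg/m³.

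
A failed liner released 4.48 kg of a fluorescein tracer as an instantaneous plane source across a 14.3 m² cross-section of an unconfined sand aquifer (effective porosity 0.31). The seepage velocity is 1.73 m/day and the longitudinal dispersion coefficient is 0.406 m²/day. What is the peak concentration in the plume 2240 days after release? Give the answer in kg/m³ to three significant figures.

0.00945 kg/m³

The peak of an instantaneous 1D plume sits at x = vt; there the Gaussian factor is 1 and C_max = M/(n_e·A·√(4πDt)), where n_e·A is the pore area the mass is dissolved in.
√(4πDt) = √(4π × 0.406 × 2240) = 106.9 m, so C_max = 4.48/(0.31 × 14.3 × 106.9) = 0.00945 kg/m³.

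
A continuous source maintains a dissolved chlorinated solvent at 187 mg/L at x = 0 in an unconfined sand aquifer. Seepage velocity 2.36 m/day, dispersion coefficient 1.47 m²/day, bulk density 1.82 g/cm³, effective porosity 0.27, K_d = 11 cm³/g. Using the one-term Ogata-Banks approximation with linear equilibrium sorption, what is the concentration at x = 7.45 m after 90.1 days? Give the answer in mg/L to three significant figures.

1.30 mg/L

Retardation factor R = 1 + ρ_b·K_d/n = 1 + 1.82 × 11/0.27 = 75.15.
Sorption retards both mechanisms: v_R = v/R = 0.03140 m/day, D_R = D/R = 0.01956 m²/day.
v_R·t = 0.03140 × 90.1 = 2.82914 m; 2√(D_R t) = 2.655 m; argument = (7.45 − 2.82914)/2.655 = 1.740.
C = C₀ × ½·erfc(1.740) = 187 × 0.006933 = 1.30 mg/L.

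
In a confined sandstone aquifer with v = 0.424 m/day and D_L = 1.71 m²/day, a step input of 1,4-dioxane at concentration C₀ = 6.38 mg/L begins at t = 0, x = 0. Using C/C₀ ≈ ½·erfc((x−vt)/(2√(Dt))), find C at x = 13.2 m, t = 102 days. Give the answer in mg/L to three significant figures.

For a continuous step input, C/C₀ ≈ ½·erfc((x−vt)/(2√(Dt))).
vt = 0.424 × 102 = 43.248 m and 2√(Dt) = 2√(1.71 × 102) = 26.41 m.
Argument (x−vt)/(2√(Dt)) = (13.2 − 43.248)/26.41 = -1.138; ½·erfc(-1.138) = 0.9462.
C = 6.38 × 0.9462 = 6.04 mg/L.

6.04 mg/L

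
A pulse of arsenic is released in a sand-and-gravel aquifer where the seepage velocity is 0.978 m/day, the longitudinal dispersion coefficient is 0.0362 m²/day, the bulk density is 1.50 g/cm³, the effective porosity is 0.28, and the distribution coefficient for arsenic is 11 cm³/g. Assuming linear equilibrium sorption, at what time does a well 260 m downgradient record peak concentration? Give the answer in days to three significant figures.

15900 days

Retardation factor R = 1 + ρ_b·K_d/n = 1 + 1.50 × 11/0.28 = 59.93.
Sorption retards both mechanisms: v_R = v/R = 0.01632 m/day, D_R = D/R = 0.0006040 m²/day.
Peak time from v_R²t² + 2D_R t − x² = 0: t = (√(D_R² + v_R²x²) − D_R)/v_R².
√(D_R² + v_R²x²) = √(0.0006040² + 0.01632² × 260²) = 4.243; v_R² = 0.0002663.
t = (4.243 − 0.0006040)/0.0002663 = 15900 days.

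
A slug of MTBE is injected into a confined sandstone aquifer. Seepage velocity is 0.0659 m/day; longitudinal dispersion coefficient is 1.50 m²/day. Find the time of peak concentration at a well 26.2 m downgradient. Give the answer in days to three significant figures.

181 days

For the 1D instantaneous-source solution, setting ∂C/∂t = 0 at fixed x gives v²t² + 2Dt − x² = 0, so t = (√(D² + v²x²) − D)/v².
√(D² + v²x²) = √(1.50² + 0.0659² × 26.2²) = 2.287; v² = 0.00434281.
t = (2.287 − 1.50)/0.00434281 = 181 days (vs. the pure-advection estimate x/v = 398 d).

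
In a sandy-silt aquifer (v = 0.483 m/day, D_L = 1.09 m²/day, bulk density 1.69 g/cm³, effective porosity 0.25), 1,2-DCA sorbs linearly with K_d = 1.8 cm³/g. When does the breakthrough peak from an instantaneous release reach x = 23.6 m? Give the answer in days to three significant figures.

585 days

Retardation factor R = 1 + ρ_b·K_d/n = 1 + 1.69 × 1.8/0.25 = 13.17.
Sorption retards both mechanisms: v_R = v/R = 0.03667 m/day, D_R = D/R = 0.08276 m²/day.
Peak time from v_R²t² + 2D_R t − x² = 0: t = (√(D_R² + v_R²x²) − D_R)/v_R².
√(D_R² + v_R²x²) = √(0.08276² + 0.03667² × 23.6²) = 0.8694; v_R² = 0.001345.
t = (0.8694 − 0.08276)/0.001345 = 585 days.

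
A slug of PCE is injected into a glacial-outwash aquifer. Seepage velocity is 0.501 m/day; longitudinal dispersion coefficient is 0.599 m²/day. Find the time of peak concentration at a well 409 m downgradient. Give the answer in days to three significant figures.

For the 1D instantaneous-source solution, setting ∂C/∂t = 0 at fixed x gives v²t² + 2Dt − x² = 0, so t = (√(D² + v²x²) − D)/v².
√(D² + v²x²) = √(0.599² + 0.501² × 409²) = 204.9; v² = 0.251001.
t = (204.9 − 0.599)/0.251001 = 814 days (vs. the pure-advection estimate x/v = 816 d).

814 days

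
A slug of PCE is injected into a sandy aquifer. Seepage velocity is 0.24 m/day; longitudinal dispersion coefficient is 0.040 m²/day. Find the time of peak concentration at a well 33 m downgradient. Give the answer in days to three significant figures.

137 days

For the 1D instantaneous-source solution, setting ∂C/∂t = 0 at fixed x gives v²t² + 2Dt − x² = 0, so t = (√(D² + v²x²) − D)/v².
√(D² + v²x²) = √(0.040² + 0.24² × 33²) = 7.920; v² = 0.0576.
t = (7.920 − 0.040)/0.0576 = 137 days (vs. the pure-advection estimate x/v = 138 d).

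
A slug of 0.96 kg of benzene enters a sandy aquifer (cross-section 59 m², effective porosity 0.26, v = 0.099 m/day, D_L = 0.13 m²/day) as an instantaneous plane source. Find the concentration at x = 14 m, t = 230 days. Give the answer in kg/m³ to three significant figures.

For an instantaneous plane source, C(x,t) = M/(n_e·A·√(4πDt)) · exp(−(x−vt)²/(4Dt)), with n_e·A the pore (flow) area.
Plume center vt = 0.099 × 230 = 22.77 m, so the well at 14 m is 8.77 m upgradient of the peak.
√(4πDt) = 19.38 m, giving peak height M/(n_e·A·√(4πDt)) = 0.96/(0.26 × 59 × 19.38) = 0.003229 kg/m³.
(x−vt)²/(4Dt) = (-8.77)²/(4 × 0.13 × 230) = 0.6431; exp(−0.6431) = 0.5257.
C = 0.003229 × 0.5257 = 0.00170 kg/m³.

0.00170 kg/m³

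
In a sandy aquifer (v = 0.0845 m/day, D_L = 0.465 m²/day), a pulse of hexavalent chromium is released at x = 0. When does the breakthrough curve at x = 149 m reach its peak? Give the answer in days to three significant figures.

For the 1D instantaneous-source solution, setting ∂C/∂t = 0 at fixed x gives v²t² + 2Dt − x² = 0, so t = (√(D² + v²x²) − D)/v².
√(D² + v²x²) = √(0.465² + 0.0845² × 149²) = 12.60; v² = 0.00714025.
t = (12.60 − 0.465)/0.00714025 = 1700 days (vs. the pure-advection estimate x/v = 1760 d).

1700 days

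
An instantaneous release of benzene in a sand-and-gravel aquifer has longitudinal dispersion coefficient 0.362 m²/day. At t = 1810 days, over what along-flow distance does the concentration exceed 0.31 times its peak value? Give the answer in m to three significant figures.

111 m

The plume is Gaussian with σ = √(2Dt) = √(2 × 0.362 × 1810) = 36.20 m.
C/C_peak = exp(−Δx²/(2σ²)) = 0.31 ⇒ Δx = σ·√(−2 ln 0.31) = 36.20 × 1.530 = 55.39 m.
Width = 2Δx = 111 m.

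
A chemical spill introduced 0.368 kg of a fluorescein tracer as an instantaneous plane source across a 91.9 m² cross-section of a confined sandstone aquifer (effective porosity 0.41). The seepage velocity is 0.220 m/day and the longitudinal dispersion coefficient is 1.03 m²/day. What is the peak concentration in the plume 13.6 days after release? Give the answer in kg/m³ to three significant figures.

The peak of an instantaneous 1D plume sits at x = vt; there the Gaussian factor is 1 and C_max = M/(n_e·A·√(4πDt)), where n_e·A is the pore area the mass is dissolved in.
√(4πDt) = √(4π × 1.03 × 13.6) = 13.27 m, so C_max = 0.368/(0.41 × 91.9 × 13.27) = 0.000736 kg/m³.

0.000736 kg/m³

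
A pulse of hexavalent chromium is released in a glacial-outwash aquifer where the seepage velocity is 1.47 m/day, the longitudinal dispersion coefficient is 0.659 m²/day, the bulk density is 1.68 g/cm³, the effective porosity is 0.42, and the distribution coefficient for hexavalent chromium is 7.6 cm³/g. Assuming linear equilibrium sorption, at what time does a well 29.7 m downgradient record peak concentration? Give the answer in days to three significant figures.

625 days

Retardation factor R = 1 + ρ_b·K_d/n = 1 + 1.68 × 7.6/0.42 = 31.40.
Sorption retards both mechanisms: v_R = v/R = 0.04682 m/day, D_R = D/R = 0.02099 m²/day.
Peak time from v_R²t² + 2D_R t − x² = 0: t = (√(D_R² + v_R²x²) − D_R)/v_R².
√(D_R² + v_R²x²) = √(0.02099² + 0.04682² × 29.7²) = 1.391; v_R² = 0.002192.
t = (1.391 − 0.02099)/0.002192 = 625 days.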